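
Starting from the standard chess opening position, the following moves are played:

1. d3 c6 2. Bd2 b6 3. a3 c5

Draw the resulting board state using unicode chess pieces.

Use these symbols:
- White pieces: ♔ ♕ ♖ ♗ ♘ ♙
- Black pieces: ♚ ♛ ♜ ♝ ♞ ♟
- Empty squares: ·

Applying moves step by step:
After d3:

♜ ♞ ♝ ♛ ♚ ♝ ♞ ♜
♟ ♟ ♟ ♟ ♟ ♟ ♟ ♟
· · · · · · · ·
· · · · · · · ·
· · · · · · · ·
· · · ♙ · · · ·
♙ ♙ ♙ · ♙ ♙ ♙ ♙
♖ ♘ ♗ ♕ ♔ ♗ ♘ ♖


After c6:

♜ ♞ ♝ ♛ ♚ ♝ ♞ ♜
♟ ♟ · ♟ ♟ ♟ ♟ ♟
· · ♟ · · · · ·
· · · · · · · ·
· · · · · · · ·
· · · ♙ · · · ·
♙ ♙ ♙ · ♙ ♙ ♙ ♙
♖ ♘ ♗ ♕ ♔ ♗ ♘ ♖


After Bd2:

♜ ♞ ♝ ♛ ♚ ♝ ♞ ♜
♟ ♟ · ♟ ♟ ♟ ♟ ♟
· · ♟ · · · · ·
· · · · · · · ·
· · · · · · · ·
· · · ♙ · · · ·
♙ ♙ ♙ ♗ ♙ ♙ ♙ ♙
♖ ♘ · ♕ ♔ ♗ ♘ ♖


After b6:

♜ ♞ ♝ ♛ ♚ ♝ ♞ ♜
♟ · · ♟ ♟ ♟ ♟ ♟
· ♟ ♟ · · · · ·
· · · · · · · ·
· · · · · · · ·
· · · ♙ · · · ·
♙ ♙ ♙ ♗ ♙ ♙ ♙ ♙
♖ ♘ · ♕ ♔ ♗ ♘ ♖


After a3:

♜ ♞ ♝ ♛ ♚ ♝ ♞ ♜
♟ · · ♟ ♟ ♟ ♟ ♟
· ♟ ♟ · · · · ·
· · · · · · · ·
· · · · · · · ·
♙ · · ♙ · · · ·
· ♙ ♙ ♗ ♙ ♙ ♙ ♙
♖ ♘ · ♕ ♔ ♗ ♘ ♖


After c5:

♜ ♞ ♝ ♛ ♚ ♝ ♞ ♜
♟ · · ♟ ♟ ♟ ♟ ♟
· ♟ · · · · · ·
· · ♟ · · · · ·
· · · · · · · ·
♙ · · ♙ · · · ·
· ♙ ♙ ♗ ♙ ♙ ♙ ♙
♖ ♘ · ♕ ♔ ♗ ♘ ♖



  a b c d e f g h
  ─────────────────
8│♜ ♞ ♝ ♛ ♚ ♝ ♞ ♜│8
7│♟ · · ♟ ♟ ♟ ♟ ♟│7
6│· ♟ · · · · · ·│6
5│· · ♟ · · · · ·│5
4│· · · · · · · ·│4
3│♙ · · ♙ · · · ·│3
2│· ♙ ♙ ♗ ♙ ♙ ♙ ♙│2
1│♖ ♘ · ♕ ♔ ♗ ♘ ♖│1
  ─────────────────
  a b c d e f g h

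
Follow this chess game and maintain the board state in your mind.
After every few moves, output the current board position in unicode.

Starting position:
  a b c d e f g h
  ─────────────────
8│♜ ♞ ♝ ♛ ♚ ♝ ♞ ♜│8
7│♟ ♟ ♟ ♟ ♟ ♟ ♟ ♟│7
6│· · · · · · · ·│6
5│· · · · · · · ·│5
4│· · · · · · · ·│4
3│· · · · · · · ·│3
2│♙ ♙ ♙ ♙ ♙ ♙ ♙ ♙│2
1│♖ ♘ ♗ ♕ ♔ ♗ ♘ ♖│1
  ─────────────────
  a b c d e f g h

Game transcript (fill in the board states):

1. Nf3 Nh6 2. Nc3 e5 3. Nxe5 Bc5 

  a b c d e f g h
  ─────────────────
8│♜ ♞ ♝ ♛ ♚ · · ♜│8
7│♟ ♟ ♟ ♟ · ♟ ♟ ♟│7
6│· · · · · · · ♞│6
5│· · ♝ · ♘ · · ·│5
4│· · · · · · · ·│4
3│· · ♘ · · · · ·│3
2│♙ ♙ ♙ ♙ ♙ ♙ ♙ ♙│2
1│♖ · ♗ ♕ ♔ ♗ · ♖│1
  ─────────────────
  a b c d e f g h

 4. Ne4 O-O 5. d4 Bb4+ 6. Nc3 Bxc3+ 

  a b c d e f g h
  ─────────────────
8│♜ ♞ ♝ ♛ · ♜ ♚ ·│8
7│♟ ♟ ♟ ♟ · ♟ ♟ ♟│7
6│· · · · · · · ♞│6
5│· · · · ♘ · · ·│5
4│· · · ♙ · · · ·│4
3│· · ♝ · · · · ·│3
2│♙ ♙ ♙ · ♙ ♙ ♙ ♙│2
1│♖ · ♗ ♕ ♔ ♗ · ♖│1
  ─────────────────
  a b c d e f g h

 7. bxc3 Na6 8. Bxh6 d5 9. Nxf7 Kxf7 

  a b c d e f g h
  ─────────────────
8│♜ · ♝ ♛ · ♜ · ·│8
7│♟ ♟ ♟ · · ♚ ♟ ♟│7
6│♞ · · · · · · ♗│6
5│· · · ♟ · · · ·│5
4│· · · ♙ · · · ·│4
3│· · ♙ · · · · ·│3
2│♙ · ♙ · ♙ ♙ ♙ ♙│2
1│♖ · · ♕ ♔ ♗ · ♖│1
  ─────────────────
  a b c d e f g h

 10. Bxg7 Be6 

  a b c d e f g h
  ─────────────────
8│♜ · · ♛ · ♜ · ·│8
7│♟ ♟ ♟ · · ♚ ♗ ♟│7
6│♞ · · · ♝ · · ·│6
5│· · · ♟ · · · ·│5
4│· · · ♙ · · · ·│4
3│· · ♙ · · · · ·│3
2│♙ · ♙ · ♙ ♙ ♙ ♙│2
1│♖ · · ♕ ♔ ♗ · ♖│1
  ─────────────────
  a b c d e f g h


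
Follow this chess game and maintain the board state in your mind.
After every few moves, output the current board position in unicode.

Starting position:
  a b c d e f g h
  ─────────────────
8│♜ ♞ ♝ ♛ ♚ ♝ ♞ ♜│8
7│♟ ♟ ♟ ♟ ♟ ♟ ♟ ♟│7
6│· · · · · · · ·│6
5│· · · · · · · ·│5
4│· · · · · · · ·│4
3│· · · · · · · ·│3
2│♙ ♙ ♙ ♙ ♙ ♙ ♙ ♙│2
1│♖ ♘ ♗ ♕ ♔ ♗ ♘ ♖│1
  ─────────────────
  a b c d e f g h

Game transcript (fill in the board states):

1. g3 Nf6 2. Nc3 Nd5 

  a b c d e f g h
  ─────────────────
8│♜ ♞ ♝ ♛ ♚ ♝ · ♜│8
7│♟ ♟ ♟ ♟ ♟ ♟ ♟ ♟│7
6│· · · · · · · ·│6
5│· · · ♞ · · · ·│5
4│· · · · · · · ·│4
3│· · ♘ · · · ♙ ·│3
2│♙ ♙ ♙ ♙ ♙ ♙ · ♙│2
1│♖ · ♗ ♕ ♔ ♗ ♘ ♖│1
  ─────────────────
  a b c d e f g h

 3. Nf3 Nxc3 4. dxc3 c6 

  a b c d e f g h
  ─────────────────
8│♜ ♞ ♝ ♛ ♚ ♝ · ♜│8
7│♟ ♟ · ♟ ♟ ♟ ♟ ♟│7
6│· · ♟ · · · · ·│6
5│· · · · · · · ·│5
4│· · · · · · · ·│4
3│· · ♙ · · ♘ ♙ ·│3
2│♙ ♙ ♙ · ♙ ♙ · ♙│2
1│♖ · ♗ ♕ ♔ ♗ · ♖│1
  ─────────────────
  a b c d e f g h

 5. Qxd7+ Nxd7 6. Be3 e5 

  a b c d e f g h
  ─────────────────
8│♜ · ♝ ♛ ♚ ♝ · ♜│8
7│♟ ♟ · ♞ · ♟ ♟ ♟│7
6│· · ♟ · · · · ·│6
5│· · · · ♟ · · ·│5
4│· · · · · · · ·│4
3│· · ♙ · ♗ ♘ ♙ ·│3
2│♙ ♙ ♙ · ♙ ♙ · ♙│2
1│♖ · · · ♔ ♗ · ♖│1
  ─────────────────
  a b c d e f g h

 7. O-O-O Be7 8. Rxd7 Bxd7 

  a b c d e f g h
  ─────────────────
8│♜ · · ♛ ♚ · · ♜│8
7│♟ ♟ · ♝ ♝ ♟ ♟ ♟│7
6│· · ♟ · · · · ·│6
5│· · · · ♟ · · ·│5
4│· · · · · · · ·│4
3│· · ♙ · ♗ ♘ ♙ ·│3
2│♙ ♙ ♙ · ♙ ♙ · ♙│2
1│· · ♔ · · ♗ · ♖│1
  ─────────────────
  a b c d e f g h

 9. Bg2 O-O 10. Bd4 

  a b c d e f g h
  ─────────────────
8│♜ · · ♛ · ♜ ♚ ·│8
7│♟ ♟ · ♝ ♝ ♟ ♟ ♟│7
6│· · ♟ · · · · ·│6
5│· · · · ♟ · · ·│5
4│· · · ♗ · · · ·│4
3│· · ♙ · · ♘ ♙ ·│3
2│♙ ♙ ♙ · ♙ ♙ ♗ ♙│2
1│· · ♔ · · · · ♖│1
  ─────────────────
  a b c d e f g h


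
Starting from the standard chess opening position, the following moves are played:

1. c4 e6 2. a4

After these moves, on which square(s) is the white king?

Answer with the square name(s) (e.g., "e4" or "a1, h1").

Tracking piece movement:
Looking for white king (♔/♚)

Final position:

  a b c d e f g h
  ─────────────────
8│♜ ♞ ♝ ♛ ♚ ♝ ♞ ♜│8
7│♟ ♟ ♟ ♟ · ♟ ♟ ♟│7
6│· · · · ♟ · · ·│6
5│· · · · · · · ·│5
4│♙ · ♙ · · · · ·│4
3│· · · · · · · ·│3
2│· ♙ · ♙ ♙ ♙ ♙ ♙│2
1│♖ ♘ ♗ ♕ ♔ ♗ ♘ ♖│1
  ─────────────────
  a b c d e f g h


e1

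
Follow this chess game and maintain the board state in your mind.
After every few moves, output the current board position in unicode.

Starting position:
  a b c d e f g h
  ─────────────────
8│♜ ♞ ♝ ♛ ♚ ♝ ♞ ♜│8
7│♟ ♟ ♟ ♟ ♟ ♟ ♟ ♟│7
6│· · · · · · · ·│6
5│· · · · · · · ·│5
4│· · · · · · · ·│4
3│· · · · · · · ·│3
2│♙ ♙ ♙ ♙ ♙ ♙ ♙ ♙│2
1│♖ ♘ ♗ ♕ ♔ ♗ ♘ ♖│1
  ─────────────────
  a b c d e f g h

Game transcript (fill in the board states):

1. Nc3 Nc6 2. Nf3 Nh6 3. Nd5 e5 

  a b c d e f g h
  ─────────────────
8│♜ · ♝ ♛ ♚ ♝ · ♜│8
7│♟ ♟ ♟ ♟ · ♟ ♟ ♟│7
6│· · ♞ · · · · ♞│6
5│· · · ♘ ♟ · · ·│5
4│· · · · · · · ·│4
3│· · · · · ♘ · ·│3
2│♙ ♙ ♙ ♙ ♙ ♙ ♙ ♙│2
1│♖ · ♗ ♕ ♔ ♗ · ♖│1
  ─────────────────
  a b c d e f g h

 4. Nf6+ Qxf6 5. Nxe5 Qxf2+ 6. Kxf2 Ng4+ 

  a b c d e f g h
  ─────────────────
8│♜ · ♝ · ♚ ♝ · ♜│8
7│♟ ♟ ♟ ♟ · ♟ ♟ ♟│7
6│· · ♞ · · · · ·│6
5│· · · · ♘ · · ·│5
4│· · · · · · ♞ ·│4
3│· · · · · · · ·│3
2│♙ ♙ ♙ ♙ ♙ ♔ ♙ ♙│2
1│♖ · ♗ ♕ · ♗ · ♖│1
  ─────────────────
  a b c d e f g h

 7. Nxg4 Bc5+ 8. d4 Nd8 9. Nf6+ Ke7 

  a b c d e f g h
  ─────────────────
8│♜ · ♝ ♞ · · · ♜│8
7│♟ ♟ ♟ ♟ ♚ ♟ ♟ ♟│7
6│· · · · · ♘ · ·│6
5│· · ♝ · · · · ·│5
4│· · · ♙ · · · ·│4
3│· · · · · · · ·│3
2│♙ ♙ ♙ · ♙ ♔ ♙ ♙│2
1│♖ · ♗ ♕ · ♗ · ♖│1
  ─────────────────
  a b c d e f g h

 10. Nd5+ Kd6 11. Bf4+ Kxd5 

  a b c d e f g h
  ─────────────────
8│♜ · ♝ ♞ · · · ♜│8
7│♟ ♟ ♟ ♟ · ♟ ♟ ♟│7
6│· · · · · · · ·│6
5│· · ♝ ♚ · · · ·│5
4│· · · ♙ · ♗ · ·│4
3│· · · · · · · ·│3
2│♙ ♙ ♙ · ♙ ♔ ♙ ♙│2
1│♖ · · ♕ · ♗ · ♖│1
  ─────────────────
  a b c d e f g h


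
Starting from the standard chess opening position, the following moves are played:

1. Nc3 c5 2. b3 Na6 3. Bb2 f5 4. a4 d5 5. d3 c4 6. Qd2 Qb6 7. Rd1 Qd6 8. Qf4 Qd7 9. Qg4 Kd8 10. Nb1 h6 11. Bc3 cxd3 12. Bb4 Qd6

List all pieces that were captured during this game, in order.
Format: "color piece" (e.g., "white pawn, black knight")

Tracking captures:
  cxd3: captured white pawn

white pawn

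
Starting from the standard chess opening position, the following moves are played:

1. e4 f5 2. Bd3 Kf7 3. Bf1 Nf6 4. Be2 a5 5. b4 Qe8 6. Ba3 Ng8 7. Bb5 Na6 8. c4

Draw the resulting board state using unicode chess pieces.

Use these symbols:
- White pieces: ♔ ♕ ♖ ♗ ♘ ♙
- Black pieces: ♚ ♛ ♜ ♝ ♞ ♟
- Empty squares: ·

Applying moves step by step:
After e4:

♜ ♞ ♝ ♛ ♚ ♝ ♞ ♜
♟ ♟ ♟ ♟ ♟ ♟ ♟ ♟
· · · · · · · ·
· · · · · · · ·
· · · · ♙ · · ·
· · · · · · · ·
♙ ♙ ♙ ♙ · ♙ ♙ ♙
♖ ♘ ♗ ♕ ♔ ♗ ♘ ♖


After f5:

♜ ♞ ♝ ♛ ♚ ♝ ♞ ♜
♟ ♟ ♟ ♟ ♟ · ♟ ♟
· · · · · · · ·
· · · · · ♟ · ·
· · · · ♙ · · ·
· · · · · · · ·
♙ ♙ ♙ ♙ · ♙ ♙ ♙
♖ ♘ ♗ ♕ ♔ ♗ ♘ ♖


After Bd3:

♜ ♞ ♝ ♛ ♚ ♝ ♞ ♜
♟ ♟ ♟ ♟ ♟ · ♟ ♟
· · · · · · · ·
· · · · · ♟ · ·
· · · · ♙ · · ·
· · · ♗ · · · ·
♙ ♙ ♙ ♙ · ♙ ♙ ♙
♖ ♘ ♗ ♕ ♔ · ♘ ♖


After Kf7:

♜ ♞ ♝ ♛ · ♝ ♞ ♜
♟ ♟ ♟ ♟ ♟ ♚ ♟ ♟
· · · · · · · ·
· · · · · ♟ · ·
· · · · ♙ · · ·
· · · ♗ · · · ·
♙ ♙ ♙ ♙ · ♙ ♙ ♙
♖ ♘ ♗ ♕ ♔ · ♘ ♖


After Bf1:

♜ ♞ ♝ ♛ · ♝ ♞ ♜
♟ ♟ ♟ ♟ ♟ ♚ ♟ ♟
· · · · · · · ·
· · · · · ♟ · ·
· · · · ♙ · · ·
· · · · · · · ·
♙ ♙ ♙ ♙ · ♙ ♙ ♙
♖ ♘ ♗ ♕ ♔ ♗ ♘ ♖


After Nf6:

♜ ♞ ♝ ♛ · ♝ · ♜
♟ ♟ ♟ ♟ ♟ ♚ ♟ ♟
· · · · · ♞ · ·
· · · · · ♟ · ·
· · · · ♙ · · ·
· · · · · · · ·
♙ ♙ ♙ ♙ · ♙ ♙ ♙
♖ ♘ ♗ ♕ ♔ ♗ ♘ ♖


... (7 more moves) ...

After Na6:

♜ · ♝ · ♛ ♝ ♞ ♜
· ♟ ♟ ♟ ♟ ♚ ♟ ♟
♞ · · · · · · ·
♟ ♗ · · · ♟ · ·
· ♙ · · ♙ · · ·
♗ · · · · · · ·
♙ · ♙ ♙ · ♙ ♙ ♙
♖ ♘ · ♕ ♔ · ♘ ♖


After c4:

♜ · ♝ · ♛ ♝ ♞ ♜
· ♟ ♟ ♟ ♟ ♚ ♟ ♟
♞ · · · · · · ·
♟ ♗ · · · ♟ · ·
· ♙ ♙ · ♙ · · ·
♗ · · · · · · ·
♙ · · ♙ · ♙ ♙ ♙
♖ ♘ · ♕ ♔ · ♘ ♖



  a b c d e f g h
  ─────────────────
8│♜ · ♝ · ♛ ♝ ♞ ♜│8
7│· ♟ ♟ ♟ ♟ ♚ ♟ ♟│7
6│♞ · · · · · · ·│6
5│♟ ♗ · · · ♟ · ·│5
4│· ♙ ♙ · ♙ · · ·│4
3│♗ · · · · · · ·│3
2│♙ · · ♙ · ♙ ♙ ♙│2
1│♖ ♘ · ♕ ♔ · ♘ ♖│1
  ─────────────────
  a b c d e f g h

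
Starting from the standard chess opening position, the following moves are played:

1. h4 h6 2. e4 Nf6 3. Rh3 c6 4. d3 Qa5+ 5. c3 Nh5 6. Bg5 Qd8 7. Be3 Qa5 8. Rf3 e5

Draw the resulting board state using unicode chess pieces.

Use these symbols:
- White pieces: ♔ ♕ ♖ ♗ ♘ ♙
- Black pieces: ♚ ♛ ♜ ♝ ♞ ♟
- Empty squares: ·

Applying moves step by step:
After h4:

♜ ♞ ♝ ♛ ♚ ♝ ♞ ♜
♟ ♟ ♟ ♟ ♟ ♟ ♟ ♟
· · · · · · · ·
· · · · · · · ·
· · · · · · · ♙
· · · · · · · ·
♙ ♙ ♙ ♙ ♙ ♙ ♙ ·
♖ ♘ ♗ ♕ ♔ ♗ ♘ ♖


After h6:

♜ ♞ ♝ ♛ ♚ ♝ ♞ ♜
♟ ♟ ♟ ♟ ♟ ♟ ♟ ·
· · · · · · · ♟
· · · · · · · ·
· · · · · · · ♙
· · · · · · · ·
♙ ♙ ♙ ♙ ♙ ♙ ♙ ·
♖ ♘ ♗ ♕ ♔ ♗ ♘ ♖


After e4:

♜ ♞ ♝ ♛ ♚ ♝ ♞ ♜
♟ ♟ ♟ ♟ ♟ ♟ ♟ ·
· · · · · · · ♟
· · · · · · · ·
· · · · ♙ · · ♙
· · · · · · · ·
♙ ♙ ♙ ♙ · ♙ ♙ ·
♖ ♘ ♗ ♕ ♔ ♗ ♘ ♖


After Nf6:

♜ ♞ ♝ ♛ ♚ ♝ · ♜
♟ ♟ ♟ ♟ ♟ ♟ ♟ ·
· · · · · ♞ · ♟
· · · · · · · ·
· · · · ♙ · · ♙
· · · · · · · ·
♙ ♙ ♙ ♙ · ♙ ♙ ·
♖ ♘ ♗ ♕ ♔ ♗ ♘ ♖


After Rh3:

♜ ♞ ♝ ♛ ♚ ♝ · ♜
♟ ♟ ♟ ♟ ♟ ♟ ♟ ·
· · · · · ♞ · ♟
· · · · · · · ·
· · · · ♙ · · ♙
· · · · · · · ♖
♙ ♙ ♙ ♙ · ♙ ♙ ·
♖ ♘ ♗ ♕ ♔ ♗ ♘ ·


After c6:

♜ ♞ ♝ ♛ ♚ ♝ · ♜
♟ ♟ · ♟ ♟ ♟ ♟ ·
· · ♟ · · ♞ · ♟
· · · · · · · ·
· · · · ♙ · · ♙
· · · · · · · ♖
♙ ♙ ♙ ♙ · ♙ ♙ ·
♖ ♘ ♗ ♕ ♔ ♗ ♘ ·


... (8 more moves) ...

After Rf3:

♜ ♞ ♝ · ♚ ♝ · ♜
♟ ♟ · ♟ ♟ ♟ ♟ ·
· · ♟ · · · · ♟
♛ · · · · · · ♞
· · · · ♙ · · ♙
· · ♙ ♙ ♗ ♖ · ·
♙ ♙ · · · ♙ ♙ ·
♖ ♘ · ♕ ♔ ♗ ♘ ·


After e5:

♜ ♞ ♝ · ♚ ♝ · ♜
♟ ♟ · ♟ · ♟ ♟ ·
· · ♟ · · · · ♟
♛ · · · ♟ · · ♞
· · · · ♙ · · ♙
· · ♙ ♙ ♗ ♖ · ·
♙ ♙ · · · ♙ ♙ ·
♖ ♘ · ♕ ♔ ♗ ♘ ·



  a b c d e f g h
  ─────────────────
8│♜ ♞ ♝ · ♚ ♝ · ♜│8
7│♟ ♟ · ♟ · ♟ ♟ ·│7
6│· · ♟ · · · · ♟│6
5│♛ · · · ♟ · · ♞│5
4│· · · · ♙ · · ♙│4
3│· · ♙ ♙ ♗ ♖ · ·│3
2│♙ ♙ · · · ♙ ♙ ·│2
1│♖ ♘ · ♕ ♔ ♗ ♘ ·│1
  ─────────────────
  a b c d e f g h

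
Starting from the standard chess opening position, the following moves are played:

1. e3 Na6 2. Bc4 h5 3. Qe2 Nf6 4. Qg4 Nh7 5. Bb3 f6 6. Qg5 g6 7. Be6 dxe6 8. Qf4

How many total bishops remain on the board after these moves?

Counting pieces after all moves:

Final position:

  a b c d e f g h
  ─────────────────
8│♜ · ♝ ♛ ♚ ♝ · ♜│8
7│♟ ♟ ♟ · ♟ · · ♞│7
6│♞ · · · ♟ ♟ ♟ ·│6
5│· · · · · · · ♟│5
4│· · · · · ♕ · ·│4
3│· · · · ♙ · · ·│3
2│♙ ♙ ♙ ♙ · ♙ ♙ ♙│2
1│♖ ♘ ♗ · ♔ · ♘ ♖│1
  ─────────────────
  a b c d e f g h


3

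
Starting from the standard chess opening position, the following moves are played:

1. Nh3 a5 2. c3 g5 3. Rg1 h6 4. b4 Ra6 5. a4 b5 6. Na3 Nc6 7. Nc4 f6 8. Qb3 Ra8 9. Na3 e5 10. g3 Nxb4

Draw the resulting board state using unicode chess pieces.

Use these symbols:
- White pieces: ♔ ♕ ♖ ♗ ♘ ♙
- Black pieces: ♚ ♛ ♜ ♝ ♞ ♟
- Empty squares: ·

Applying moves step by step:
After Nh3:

♜ ♞ ♝ ♛ ♚ ♝ ♞ ♜
♟ ♟ ♟ ♟ ♟ ♟ ♟ ♟
· · · · · · · ·
· · · · · · · ·
· · · · · · · ·
· · · · · · · ♘
♙ ♙ ♙ ♙ ♙ ♙ ♙ ♙
♖ ♘ ♗ ♕ ♔ ♗ · ♖


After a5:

♜ ♞ ♝ ♛ ♚ ♝ ♞ ♜
· ♟ ♟ ♟ ♟ ♟ ♟ ♟
· · · · · · · ·
♟ · · · · · · ·
· · · · · · · ·
· · · · · · · ♘
♙ ♙ ♙ ♙ ♙ ♙ ♙ ♙
♖ ♘ ♗ ♕ ♔ ♗ · ♖


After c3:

♜ ♞ ♝ ♛ ♚ ♝ ♞ ♜
· ♟ ♟ ♟ ♟ ♟ ♟ ♟
· · · · · · · ·
♟ · · · · · · ·
· · · · · · · ·
· · ♙ · · · · ♘
♙ ♙ · ♙ ♙ ♙ ♙ ♙
♖ ♘ ♗ ♕ ♔ ♗ · ♖


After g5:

♜ ♞ ♝ ♛ ♚ ♝ ♞ ♜
· ♟ ♟ ♟ ♟ ♟ · ♟
· · · · · · · ·
♟ · · · · · ♟ ·
· · · · · · · ·
· · ♙ · · · · ♘
♙ ♙ · ♙ ♙ ♙ ♙ ♙
♖ ♘ ♗ ♕ ♔ ♗ · ♖


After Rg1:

♜ ♞ ♝ ♛ ♚ ♝ ♞ ♜
· ♟ ♟ ♟ ♟ ♟ · ♟
· · · · · · · ·
♟ · · · · · ♟ ·
· · · · · · · ·
· · ♙ · · · · ♘
♙ ♙ · ♙ ♙ ♙ ♙ ♙
♖ ♘ ♗ ♕ ♔ ♗ ♖ ·


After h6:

♜ ♞ ♝ ♛ ♚ ♝ ♞ ♜
· ♟ ♟ ♟ ♟ ♟ · ·
· · · · · · · ♟
♟ · · · · · ♟ ·
· · · · · · · ·
· · ♙ · · · · ♘
♙ ♙ · ♙ ♙ ♙ ♙ ♙
♖ ♘ ♗ ♕ ♔ ♗ ♖ ·


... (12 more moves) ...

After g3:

♜ · ♝ ♛ ♚ ♝ ♞ ♜
· · ♟ ♟ · · · ·
· · ♞ · · ♟ · ♟
♟ ♟ · · ♟ · ♟ ·
♙ ♙ · · · · · ·
♘ ♕ ♙ · · · ♙ ♘
· · · ♙ ♙ ♙ · ♙
♖ · ♗ · ♔ ♗ ♖ ·


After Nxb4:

♜ · ♝ ♛ ♚ ♝ ♞ ♜
· · ♟ ♟ · · · ·
· · · · · ♟ · ♟
♟ ♟ · · ♟ · ♟ ·
♙ ♞ · · · · · ·
♘ ♕ ♙ · · · ♙ ♘
· · · ♙ ♙ ♙ · ♙
♖ · ♗ · ♔ ♗ ♖ ·



  a b c d e f g h
  ─────────────────
8│♜ · ♝ ♛ ♚ ♝ ♞ ♜│8
7│· · ♟ ♟ · · · ·│7
6│· · · · · ♟ · ♟│6
5│♟ ♟ · · ♟ · ♟ ·│5
4│♙ ♞ · · · · · ·│4
3│♘ ♕ ♙ · · · ♙ ♘│3
2│· · · ♙ ♙ ♙ · ♙│2
1│♖ · ♗ · ♔ ♗ ♖ ·│1
  ─────────────────
  a b c d e f g h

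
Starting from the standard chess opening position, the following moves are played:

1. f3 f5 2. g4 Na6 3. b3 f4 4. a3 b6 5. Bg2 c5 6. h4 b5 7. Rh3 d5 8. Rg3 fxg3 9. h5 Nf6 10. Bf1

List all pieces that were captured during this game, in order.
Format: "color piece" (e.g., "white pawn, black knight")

Tracking captures:
  fxg3: captured white rook

white rook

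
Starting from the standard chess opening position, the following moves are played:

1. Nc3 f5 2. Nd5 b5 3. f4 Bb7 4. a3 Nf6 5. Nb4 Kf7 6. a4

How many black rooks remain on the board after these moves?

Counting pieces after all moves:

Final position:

  a b c d e f g h
  ─────────────────
8│♜ ♞ · ♛ · ♝ · ♜│8
7│♟ ♝ ♟ ♟ ♟ ♚ ♟ ♟│7
6│· · · · · ♞ · ·│6
5│· ♟ · · · ♟ · ·│5
4│♙ ♘ · · · ♙ · ·│4
3│· · · · · · · ·│3
2│· ♙ ♙ ♙ ♙ · ♙ ♙│2
1│♖ · ♗ ♕ ♔ ♗ ♘ ♖│1
  ─────────────────
  a b c d e f g h


2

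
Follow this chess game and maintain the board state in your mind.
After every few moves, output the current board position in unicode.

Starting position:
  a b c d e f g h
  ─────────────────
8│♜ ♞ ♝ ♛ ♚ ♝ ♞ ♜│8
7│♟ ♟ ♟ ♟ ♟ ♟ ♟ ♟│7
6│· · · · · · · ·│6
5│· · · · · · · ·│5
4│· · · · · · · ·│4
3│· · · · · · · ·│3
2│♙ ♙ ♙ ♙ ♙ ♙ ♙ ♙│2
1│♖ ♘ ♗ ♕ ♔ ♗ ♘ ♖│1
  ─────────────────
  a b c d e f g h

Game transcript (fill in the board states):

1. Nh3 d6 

  a b c d e f g h
  ─────────────────
8│♜ ♞ ♝ ♛ ♚ ♝ ♞ ♜│8
7│♟ ♟ ♟ · ♟ ♟ ♟ ♟│7
6│· · · ♟ · · · ·│6
5│· · · · · · · ·│5
4│· · · · · · · ·│4
3│· · · · · · · ♘│3
2│♙ ♙ ♙ ♙ ♙ ♙ ♙ ♙│2
1│♖ ♘ ♗ ♕ ♔ ♗ · ♖│1
  ─────────────────
  a b c d e f g h

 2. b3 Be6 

  a b c d e f g h
  ─────────────────
8│♜ ♞ · ♛ ♚ ♝ ♞ ♜│8
7│♟ ♟ ♟ · ♟ ♟ ♟ ♟│7
6│· · · ♟ ♝ · · ·│6
5│· · · · · · · ·│5
4│· · · · · · · ·│4
3│· ♙ · · · · · ♘│3
2│♙ · ♙ ♙ ♙ ♙ ♙ ♙│2
1│♖ ♘ ♗ ♕ ♔ ♗ · ♖│1
  ─────────────────
  a b c d e f g h

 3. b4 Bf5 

  a b c d e f g h
  ─────────────────
8│♜ ♞ · ♛ ♚ ♝ ♞ ♜│8
7│♟ ♟ ♟ · ♟ ♟ ♟ ♟│7
6│· · · ♟ · · · ·│6
5│· · · · · ♝ · ·│5
4│· ♙ · · · · · ·│4
3│· · · · · · · ♘│3
2│♙ · ♙ ♙ ♙ ♙ ♙ ♙│2
1│♖ ♘ ♗ ♕ ♔ ♗ · ♖│1
  ─────────────────
  a b c d e f g h

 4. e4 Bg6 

  a b c d e f g h
  ─────────────────
8│♜ ♞ · ♛ ♚ ♝ ♞ ♜│8
7│♟ ♟ ♟ · ♟ ♟ ♟ ♟│7
6│· · · ♟ · · ♝ ·│6
5│· · · · · · · ·│5
4│· ♙ · · ♙ · · ·│4
3│· · · · · · · ♘│3
2│♙ · ♙ ♙ · ♙ ♙ ♙│2
1│♖ ♘ ♗ ♕ ♔ ♗ · ♖│1
  ─────────────────
  a b c d e f g h



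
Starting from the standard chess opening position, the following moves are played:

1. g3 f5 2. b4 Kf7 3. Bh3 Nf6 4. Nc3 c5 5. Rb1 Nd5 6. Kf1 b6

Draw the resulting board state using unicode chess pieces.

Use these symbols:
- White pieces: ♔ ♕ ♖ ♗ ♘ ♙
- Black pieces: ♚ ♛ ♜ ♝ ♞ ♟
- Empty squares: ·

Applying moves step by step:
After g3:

♜ ♞ ♝ ♛ ♚ ♝ ♞ ♜
♟ ♟ ♟ ♟ ♟ ♟ ♟ ♟
· · · · · · · ·
· · · · · · · ·
· · · · · · · ·
· · · · · · ♙ ·
♙ ♙ ♙ ♙ ♙ ♙ · ♙
♖ ♘ ♗ ♕ ♔ ♗ ♘ ♖


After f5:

♜ ♞ ♝ ♛ ♚ ♝ ♞ ♜
♟ ♟ ♟ ♟ ♟ · ♟ ♟
· · · · · · · ·
· · · · · ♟ · ·
· · · · · · · ·
· · · · · · ♙ ·
♙ ♙ ♙ ♙ ♙ ♙ · ♙
♖ ♘ ♗ ♕ ♔ ♗ ♘ ♖


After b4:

♜ ♞ ♝ ♛ ♚ ♝ ♞ ♜
♟ ♟ ♟ ♟ ♟ · ♟ ♟
· · · · · · · ·
· · · · · ♟ · ·
· ♙ · · · · · ·
· · · · · · ♙ ·
♙ · ♙ ♙ ♙ ♙ · ♙
♖ ♘ ♗ ♕ ♔ ♗ ♘ ♖


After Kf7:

♜ ♞ ♝ ♛ · ♝ ♞ ♜
♟ ♟ ♟ ♟ ♟ ♚ ♟ ♟
· · · · · · · ·
· · · · · ♟ · ·
· ♙ · · · · · ·
· · · · · · ♙ ·
♙ · ♙ ♙ ♙ ♙ · ♙
♖ ♘ ♗ ♕ ♔ ♗ ♘ ♖


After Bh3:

♜ ♞ ♝ ♛ · ♝ ♞ ♜
♟ ♟ ♟ ♟ ♟ ♚ ♟ ♟
· · · · · · · ·
· · · · · ♟ · ·
· ♙ · · · · · ·
· · · · · · ♙ ♗
♙ · ♙ ♙ ♙ ♙ · ♙
♖ ♘ ♗ ♕ ♔ · ♘ ♖


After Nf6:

♜ ♞ ♝ ♛ · ♝ · ♜
♟ ♟ ♟ ♟ ♟ ♚ ♟ ♟
· · · · · ♞ · ·
· · · · · ♟ · ·
· ♙ · · · · · ·
· · · · · · ♙ ♗
♙ · ♙ ♙ ♙ ♙ · ♙
♖ ♘ ♗ ♕ ♔ · ♘ ♖


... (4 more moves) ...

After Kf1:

♜ ♞ ♝ ♛ · ♝ · ♜
♟ ♟ · ♟ ♟ ♚ ♟ ♟
· · · · · · · ·
· · ♟ ♞ · ♟ · ·
· ♙ · · · · · ·
· · ♘ · · · ♙ ♗
♙ · ♙ ♙ ♙ ♙ · ♙
· ♖ ♗ ♕ · ♔ ♘ ♖


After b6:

♜ ♞ ♝ ♛ · ♝ · ♜
♟ · · ♟ ♟ ♚ ♟ ♟
· ♟ · · · · · ·
· · ♟ ♞ · ♟ · ·
· ♙ · · · · · ·
· · ♘ · · · ♙ ♗
♙ · ♙ ♙ ♙ ♙ · ♙
· ♖ ♗ ♕ · ♔ ♘ ♖



  a b c d e f g h
  ─────────────────
8│♜ ♞ ♝ ♛ · ♝ · ♜│8
7│♟ · · ♟ ♟ ♚ ♟ ♟│7
6│· ♟ · · · · · ·│6
5│· · ♟ ♞ · ♟ · ·│5
4│· ♙ · · · · · ·│4
3│· · ♘ · · · ♙ ♗│3
2│♙ · ♙ ♙ ♙ ♙ · ♙│2
1│· ♖ ♗ ♕ · ♔ ♘ ♖│1
  ─────────────────
  a b c d e f g h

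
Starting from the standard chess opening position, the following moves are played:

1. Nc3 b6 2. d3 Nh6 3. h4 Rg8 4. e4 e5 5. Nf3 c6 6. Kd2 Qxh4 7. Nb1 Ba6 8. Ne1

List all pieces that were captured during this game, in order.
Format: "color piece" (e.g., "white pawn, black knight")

Tracking captures:
  Qxh4: captured white pawn

white pawn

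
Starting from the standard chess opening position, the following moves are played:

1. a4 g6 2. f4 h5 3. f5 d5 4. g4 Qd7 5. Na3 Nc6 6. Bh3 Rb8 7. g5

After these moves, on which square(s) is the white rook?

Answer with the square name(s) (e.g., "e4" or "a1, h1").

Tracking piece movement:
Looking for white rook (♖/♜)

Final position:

  a b c d e f g h
  ─────────────────
8│· ♜ ♝ · ♚ ♝ ♞ ♜│8
7│♟ ♟ ♟ ♛ ♟ ♟ · ·│7
6│· · ♞ · · · ♟ ·│6
5│· · · ♟ · ♙ ♙ ♟│5
4│♙ · · · · · · ·│4
3│♘ · · · · · · ♗│3
2│· ♙ ♙ ♙ ♙ · · ♙│2
1│♖ · ♗ ♕ ♔ · ♘ ♖│1
  ─────────────────
  a b c d e f g h


a1, h1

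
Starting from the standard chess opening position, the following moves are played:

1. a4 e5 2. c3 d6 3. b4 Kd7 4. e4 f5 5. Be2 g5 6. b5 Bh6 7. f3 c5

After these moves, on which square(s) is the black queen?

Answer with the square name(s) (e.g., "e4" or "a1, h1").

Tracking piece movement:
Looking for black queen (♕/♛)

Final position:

  a b c d e f g h
  ─────────────────
8│♜ ♞ ♝ ♛ · · ♞ ♜│8
7│♟ ♟ · ♚ · · · ♟│7
6│· · · ♟ · · · ♝│6
5│· ♙ ♟ · ♟ ♟ ♟ ·│5
4│♙ · · · ♙ · · ·│4
3│· · ♙ · · ♙ · ·│3
2│· · · ♙ ♗ · ♙ ♙│2
1│♖ ♘ ♗ ♕ ♔ · ♘ ♖│1
  ─────────────────
  a b c d e f g h


d8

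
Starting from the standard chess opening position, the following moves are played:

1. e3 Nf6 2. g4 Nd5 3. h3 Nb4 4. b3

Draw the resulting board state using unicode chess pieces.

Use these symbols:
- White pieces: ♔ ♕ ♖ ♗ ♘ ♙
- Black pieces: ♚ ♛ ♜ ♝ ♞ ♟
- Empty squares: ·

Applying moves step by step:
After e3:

♜ ♞ ♝ ♛ ♚ ♝ ♞ ♜
♟ ♟ ♟ ♟ ♟ ♟ ♟ ♟
· · · · · · · ·
· · · · · · · ·
· · · · · · · ·
· · · · ♙ · · ·
♙ ♙ ♙ ♙ · ♙ ♙ ♙
♖ ♘ ♗ ♕ ♔ ♗ ♘ ♖


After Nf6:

♜ ♞ ♝ ♛ ♚ ♝ · ♜
♟ ♟ ♟ ♟ ♟ ♟ ♟ ♟
· · · · · ♞ · ·
· · · · · · · ·
· · · · · · · ·
· · · · ♙ · · ·
♙ ♙ ♙ ♙ · ♙ ♙ ♙
♖ ♘ ♗ ♕ ♔ ♗ ♘ ♖


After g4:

♜ ♞ ♝ ♛ ♚ ♝ · ♜
♟ ♟ ♟ ♟ ♟ ♟ ♟ ♟
· · · · · ♞ · ·
· · · · · · · ·
· · · · · · ♙ ·
· · · · ♙ · · ·
♙ ♙ ♙ ♙ · ♙ · ♙
♖ ♘ ♗ ♕ ♔ ♗ ♘ ♖


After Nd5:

♜ ♞ ♝ ♛ ♚ ♝ · ♜
♟ ♟ ♟ ♟ ♟ ♟ ♟ ♟
· · · · · · · ·
· · · ♞ · · · ·
· · · · · · ♙ ·
· · · · ♙ · · ·
♙ ♙ ♙ ♙ · ♙ · ♙
♖ ♘ ♗ ♕ ♔ ♗ ♘ ♖


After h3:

♜ ♞ ♝ ♛ ♚ ♝ · ♜
♟ ♟ ♟ ♟ ♟ ♟ ♟ ♟
· · · · · · · ·
· · · ♞ · · · ·
· · · · · · ♙ ·
· · · · ♙ · · ♙
♙ ♙ ♙ ♙ · ♙ · ·
♖ ♘ ♗ ♕ ♔ ♗ ♘ ♖


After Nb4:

♜ ♞ ♝ ♛ ♚ ♝ · ♜
♟ ♟ ♟ ♟ ♟ ♟ ♟ ♟
· · · · · · · ·
· · · · · · · ·
· ♞ · · · · ♙ ·
· · · · ♙ · · ♙
♙ ♙ ♙ ♙ · ♙ · ·
♖ ♘ ♗ ♕ ♔ ♗ ♘ ♖


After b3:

♜ ♞ ♝ ♛ ♚ ♝ · ♜
♟ ♟ ♟ ♟ ♟ ♟ ♟ ♟
· · · · · · · ·
· · · · · · · ·
· ♞ · · · · ♙ ·
· ♙ · · ♙ · · ♙
♙ · ♙ ♙ · ♙ · ·
♖ ♘ ♗ ♕ ♔ ♗ ♘ ♖



  a b c d e f g h
  ─────────────────
8│♜ ♞ ♝ ♛ ♚ ♝ · ♜│8
7│♟ ♟ ♟ ♟ ♟ ♟ ♟ ♟│7
6│· · · · · · · ·│6
5│· · · · · · · ·│5
4│· ♞ · · · · ♙ ·│4
3│· ♙ · · ♙ · · ♙│3
2│♙ · ♙ ♙ · ♙ · ·│2
1│♖ ♘ ♗ ♕ ♔ ♗ ♘ ♖│1
  ─────────────────
  a b c d e f g h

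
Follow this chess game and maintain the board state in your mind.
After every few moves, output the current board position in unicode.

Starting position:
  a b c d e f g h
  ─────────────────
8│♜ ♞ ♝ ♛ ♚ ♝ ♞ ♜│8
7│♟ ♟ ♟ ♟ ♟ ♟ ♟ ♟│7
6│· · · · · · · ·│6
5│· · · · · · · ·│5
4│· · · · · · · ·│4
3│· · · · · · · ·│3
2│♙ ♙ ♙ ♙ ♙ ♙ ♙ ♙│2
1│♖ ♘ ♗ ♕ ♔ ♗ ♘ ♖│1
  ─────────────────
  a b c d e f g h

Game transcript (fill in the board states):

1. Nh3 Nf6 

  a b c d e f g h
  ─────────────────
8│♜ ♞ ♝ ♛ ♚ ♝ · ♜│8
7│♟ ♟ ♟ ♟ ♟ ♟ ♟ ♟│7
6│· · · · · ♞ · ·│6
5│· · · · · · · ·│5
4│· · · · · · · ·│4
3│· · · · · · · ♘│3
2│♙ ♙ ♙ ♙ ♙ ♙ ♙ ♙│2
1│♖ ♘ ♗ ♕ ♔ ♗ · ♖│1
  ─────────────────
  a b c d e f g h

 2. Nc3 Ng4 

  a b c d e f g h
  ─────────────────
8│♜ ♞ ♝ ♛ ♚ ♝ · ♜│8
7│♟ ♟ ♟ ♟ ♟ ♟ ♟ ♟│7
6│· · · · · · · ·│6
5│· · · · · · · ·│5
4│· · · · · · ♞ ·│4
3│· · ♘ · · · · ♘│3
2│♙ ♙ ♙ ♙ ♙ ♙ ♙ ♙│2
1│♖ · ♗ ♕ ♔ ♗ · ♖│1
  ─────────────────
  a b c d e f g h

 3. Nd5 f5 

  a b c d e f g h
  ─────────────────
8│♜ ♞ ♝ ♛ ♚ ♝ · ♜│8
7│♟ ♟ ♟ ♟ ♟ · ♟ ♟│7
6│· · · · · · · ·│6
5│· · · ♘ · ♟ · ·│5
4│· · · · · · ♞ ·│4
3│· · · · · · · ♘│3
2│♙ ♙ ♙ ♙ ♙ ♙ ♙ ♙│2
1│♖ · ♗ ♕ ♔ ♗ · ♖│1
  ─────────────────
  a b c d e f g h

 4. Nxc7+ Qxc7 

  a b c d e f g h
  ─────────────────
8│♜ ♞ ♝ · ♚ ♝ · ♜│8
7│♟ ♟ ♛ ♟ ♟ · ♟ ♟│7
6│· · · · · · · ·│6
5│· · · · · ♟ · ·│5
4│· · · · · · ♞ ·│4
3│· · · · · · · ♘│3
2│♙ ♙ ♙ ♙ ♙ ♙ ♙ ♙│2
1│♖ · ♗ ♕ ♔ ♗ · ♖│1
  ─────────────────
  a b c d e f g h

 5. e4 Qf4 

  a b c d e f g h
  ─────────────────
8│♜ ♞ ♝ · ♚ ♝ · ♜│8
7│♟ ♟ · ♟ ♟ · ♟ ♟│7
6│· · · · · · · ·│6
5│· · · · · ♟ · ·│5
4│· · · · ♙ ♛ ♞ ·│4
3│· · · · · · · ♘│3
2│♙ ♙ ♙ ♙ · ♙ ♙ ♙│2
1│♖ · ♗ ♕ ♔ ♗ · ♖│1
  ─────────────────
  a b c d e f g h



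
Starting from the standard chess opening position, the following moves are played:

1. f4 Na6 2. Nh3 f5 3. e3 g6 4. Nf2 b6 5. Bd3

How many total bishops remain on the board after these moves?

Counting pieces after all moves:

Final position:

  a b c d e f g h
  ─────────────────
8│♜ · ♝ ♛ ♚ ♝ ♞ ♜│8
7│♟ · ♟ ♟ ♟ · · ♟│7
6│♞ ♟ · · · · ♟ ·│6
5│· · · · · ♟ · ·│5
4│· · · · · ♙ · ·│4
3│· · · ♗ ♙ · · ·│3
2│♙ ♙ ♙ ♙ · ♘ ♙ ♙│2
1│♖ ♘ ♗ ♕ ♔ · · ♖│1
  ─────────────────
  a b c d e f g h


4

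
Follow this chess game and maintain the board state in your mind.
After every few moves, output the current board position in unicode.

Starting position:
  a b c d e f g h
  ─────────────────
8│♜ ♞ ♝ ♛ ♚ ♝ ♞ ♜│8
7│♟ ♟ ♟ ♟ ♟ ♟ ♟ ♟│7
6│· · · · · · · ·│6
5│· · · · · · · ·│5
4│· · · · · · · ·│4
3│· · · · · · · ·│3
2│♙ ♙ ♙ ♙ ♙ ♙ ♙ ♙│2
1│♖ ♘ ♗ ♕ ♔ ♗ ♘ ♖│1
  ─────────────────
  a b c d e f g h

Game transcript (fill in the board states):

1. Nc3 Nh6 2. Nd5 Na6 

  a b c d e f g h
  ─────────────────
8│♜ · ♝ ♛ ♚ ♝ · ♜│8
7│♟ ♟ ♟ ♟ ♟ ♟ ♟ ♟│7
6│♞ · · · · · · ♞│6
5│· · · ♘ · · · ·│5
4│· · · · · · · ·│4
3│· · · · · · · ·│3
2│♙ ♙ ♙ ♙ ♙ ♙ ♙ ♙│2
1│♖ · ♗ ♕ ♔ ♗ ♘ ♖│1
  ─────────────────
  a b c d e f g h

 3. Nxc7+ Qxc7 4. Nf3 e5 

  a b c d e f g h
  ─────────────────
8│♜ · ♝ · ♚ ♝ · ♜│8
7│♟ ♟ ♛ ♟ · ♟ ♟ ♟│7
6│♞ · · · · · · ♞│6
5│· · · · ♟ · · ·│5
4│· · · · · · · ·│4
3│· · · · · ♘ · ·│3
2│♙ ♙ ♙ ♙ ♙ ♙ ♙ ♙│2
1│♖ · ♗ ♕ ♔ ♗ · ♖│1
  ─────────────────
  a b c d e f g h

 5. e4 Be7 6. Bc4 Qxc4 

  a b c d e f g h
  ─────────────────
8│♜ · ♝ · ♚ · · ♜│8
7│♟ ♟ · ♟ ♝ ♟ ♟ ♟│7
6│♞ · · · · · · ♞│6
5│· · · · ♟ · · ·│5
4│· · ♛ · ♙ · · ·│4
3│· · · · · ♘ · ·│3
2│♙ ♙ ♙ ♙ · ♙ ♙ ♙│2
1│♖ · ♗ ♕ ♔ · · ♖│1
  ─────────────────
  a b c d e f g h

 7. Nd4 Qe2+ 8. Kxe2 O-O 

  a b c d e f g h
  ─────────────────
8│♜ · ♝ · · ♜ ♚ ·│8
7│♟ ♟ · ♟ ♝ ♟ ♟ ♟│7
6│♞ · · · · · · ♞│6
5│· · · · ♟ · · ·│5
4│· · · ♘ ♙ · · ·│4
3│· · · · · · · ·│3
2│♙ ♙ ♙ ♙ ♔ ♙ ♙ ♙│2
1│♖ · ♗ ♕ · · · ♖│1
  ─────────────────
  a b c d e f g h

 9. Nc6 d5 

  a b c d e f g h
  ─────────────────
8│♜ · ♝ · · ♜ ♚ ·│8
7│♟ ♟ · · ♝ ♟ ♟ ♟│7
6│♞ · ♘ · · · · ♞│6
5│· · · ♟ ♟ · · ·│5
4│· · · · ♙ · · ·│4
3│· · · · · · · ·│3
2│♙ ♙ ♙ ♙ ♔ ♙ ♙ ♙│2
1│♖ · ♗ ♕ · · · ♖│1
  ─────────────────
  a b c d e f g h


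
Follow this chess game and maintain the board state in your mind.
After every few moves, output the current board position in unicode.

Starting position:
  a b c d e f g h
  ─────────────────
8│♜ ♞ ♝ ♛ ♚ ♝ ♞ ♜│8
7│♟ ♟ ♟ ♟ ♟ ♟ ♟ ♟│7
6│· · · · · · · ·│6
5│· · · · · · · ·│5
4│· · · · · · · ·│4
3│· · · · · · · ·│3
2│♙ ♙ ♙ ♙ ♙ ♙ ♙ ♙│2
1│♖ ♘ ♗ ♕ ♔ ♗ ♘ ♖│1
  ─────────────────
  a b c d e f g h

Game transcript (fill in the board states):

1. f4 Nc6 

  a b c d e f g h
  ─────────────────
8│♜ · ♝ ♛ ♚ ♝ ♞ ♜│8
7│♟ ♟ ♟ ♟ ♟ ♟ ♟ ♟│7
6│· · ♞ · · · · ·│6
5│· · · · · · · ·│5
4│· · · · · ♙ · ·│4
3│· · · · · · · ·│3
2│♙ ♙ ♙ ♙ ♙ · ♙ ♙│2
1│♖ ♘ ♗ ♕ ♔ ♗ ♘ ♖│1
  ─────────────────
  a b c d e f g h

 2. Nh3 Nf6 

  a b c d e f g h
  ─────────────────
8│♜ · ♝ ♛ ♚ ♝ · ♜│8
7│♟ ♟ ♟ ♟ ♟ ♟ ♟ ♟│7
6│· · ♞ · · ♞ · ·│6
5│· · · · · · · ·│5
4│· · · · · ♙ · ·│4
3│· · · · · · · ♘│3
2│♙ ♙ ♙ ♙ ♙ · ♙ ♙│2
1│♖ ♘ ♗ ♕ ♔ ♗ · ♖│1
  ─────────────────
  a b c d e f g h

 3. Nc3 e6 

  a b c d e f g h
  ─────────────────
8│♜ · ♝ ♛ ♚ ♝ · ♜│8
7│♟ ♟ ♟ ♟ · ♟ ♟ ♟│7
6│· · ♞ · ♟ ♞ · ·│6
5│· · · · · · · ·│5
4│· · · · · ♙ · ·│4
3│· · ♘ · · · · ♘│3
2│♙ ♙ ♙ ♙ ♙ · ♙ ♙│2
1│♖ · ♗ ♕ ♔ ♗ · ♖│1
  ─────────────────
  a b c d e f g h

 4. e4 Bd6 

  a b c d e f g h
  ─────────────────
8│♜ · ♝ ♛ ♚ · · ♜│8
7│♟ ♟ ♟ ♟ · ♟ ♟ ♟│7
6│· · ♞ ♝ ♟ ♞ · ·│6
5│· · · · · · · ·│5
4│· · · · ♙ ♙ · ·│4
3│· · ♘ · · · · ♘│3
2│♙ ♙ ♙ ♙ · · ♙ ♙│2
1│♖ · ♗ ♕ ♔ ♗ · ♖│1
  ─────────────────
  a b c d e f g h

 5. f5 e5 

  a b c d e f g h
  ─────────────────
8│♜ · ♝ ♛ ♚ · · ♜│8
7│♟ ♟ ♟ ♟ · ♟ ♟ ♟│7
6│· · ♞ ♝ · ♞ · ·│6
5│· · · · ♟ ♙ · ·│5
4│· · · · ♙ · · ·│4
3│· · ♘ · · · · ♘│3
2│♙ ♙ ♙ ♙ · · ♙ ♙│2
1│♖ · ♗ ♕ ♔ ♗ · ♖│1
  ─────────────────
  a b c d e f g h



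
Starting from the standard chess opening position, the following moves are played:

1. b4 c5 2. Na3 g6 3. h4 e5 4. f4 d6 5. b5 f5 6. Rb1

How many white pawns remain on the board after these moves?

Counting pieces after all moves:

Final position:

  a b c d e f g h
  ─────────────────
8│♜ ♞ ♝ ♛ ♚ ♝ ♞ ♜│8
7│♟ ♟ · · · · · ♟│7
6│· · · ♟ · · ♟ ·│6
5│· ♙ ♟ · ♟ ♟ · ·│5
4│· · · · · ♙ · ♙│4
3│♘ · · · · · · ·│3
2│♙ · ♙ ♙ ♙ · ♙ ·│2
1│· ♖ ♗ ♕ ♔ ♗ ♘ ♖│1
  ─────────────────
  a b c d e f g h


8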